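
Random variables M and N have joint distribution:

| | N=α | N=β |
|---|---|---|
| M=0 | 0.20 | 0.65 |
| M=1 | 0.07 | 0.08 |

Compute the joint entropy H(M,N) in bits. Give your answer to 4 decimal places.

H(M,N) = −Σ p(x,y)·log₂ p(x,y) over all 4 cells.
  cell (0,α): −0.20·log₂0.20 = 0.46439
  cell (0,β): −0.65·log₂0.65 = 0.40397
  cell (1,α): −0.07·log₂0.07 = 0.26856
  cell (1,β): −0.08·log₂0.08 = 0.29151
Sum = 1.4284 bits.

1.4284 bits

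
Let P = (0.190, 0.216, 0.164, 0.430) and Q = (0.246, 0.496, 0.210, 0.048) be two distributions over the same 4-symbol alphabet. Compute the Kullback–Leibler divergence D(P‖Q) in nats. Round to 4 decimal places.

D(P‖Q) = Σ p·ln(p/q).
  0.190·ln(0.190/0.246) = -0.04908
  0.216·ln(0.216/0.496) = -0.17956
  0.164·ln(0.164/0.210) = -0.04055
  0.430·ln(0.430/0.048) = 0.94281
D(P‖Q) = 0.6736 nats.

0.6736 nats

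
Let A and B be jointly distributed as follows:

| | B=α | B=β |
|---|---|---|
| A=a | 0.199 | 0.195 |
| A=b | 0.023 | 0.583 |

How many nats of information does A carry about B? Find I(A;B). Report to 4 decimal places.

0.1585 nats

Marginals: p(A) = (0.3940, 0.6060), p(B) = (0.2220, 0.7780).
I(A;B) = H(A) + H(B) − H(A,B).
H(A) = 0.6705, H(B) = 0.5294, H(A,B) = 1.0414.
I(A;B) = 0.6705 + 0.5294 − 1.0414 = 0.1585 nats.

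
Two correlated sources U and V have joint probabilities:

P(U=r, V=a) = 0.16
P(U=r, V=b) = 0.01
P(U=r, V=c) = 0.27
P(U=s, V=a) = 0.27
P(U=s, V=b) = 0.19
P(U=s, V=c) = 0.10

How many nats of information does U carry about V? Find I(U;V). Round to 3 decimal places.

0.146 nats

Marginals: p(U) = (0.4400, 0.5600), p(V) = (0.4300, 0.2000, 0.3700).
I(U;V) = H(U) + H(V) − H(U,V).
H(U) = 0.6859, H(V) = 1.0527, H(U,V) = 1.5921.
I(U;V) = 0.6859 + 1.0527 − 1.5921 = 0.146 nats.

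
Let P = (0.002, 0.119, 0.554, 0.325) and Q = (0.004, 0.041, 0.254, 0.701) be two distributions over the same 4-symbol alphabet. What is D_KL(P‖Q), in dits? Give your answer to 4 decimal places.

D(P‖Q) = Σ p·log₁₀(p/q).
  0.002·log₁₀(0.002/0.004) = -0.00060
  0.119·log₁₀(0.119/0.041) = 0.05507
  0.554·log₁₀(0.554/0.254) = 0.18763
  0.325·log₁₀(0.325/0.701) = -0.10850
D(P‖Q) = 0.1336 dits.

0.1336 dits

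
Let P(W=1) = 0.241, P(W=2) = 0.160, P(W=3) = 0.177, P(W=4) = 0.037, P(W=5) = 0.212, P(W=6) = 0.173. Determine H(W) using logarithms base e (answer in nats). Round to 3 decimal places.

1.697 nats

H(W) = −Σ p·ln p.
  −(0.241)·ln(0.241) = 0.3429
  −(0.160)·ln(0.160) = 0.2932
  −(0.177)·ln(0.177) = 0.3065
  −(0.037)·ln(0.037) = 0.1220
  −(0.212)·ln(0.212) = 0.3288
  −(0.173)·ln(0.173) = 0.3035
Sum: 0.3429 + 0.2932 + 0.3065 + 0.1220 + 0.3288 + 0.3035 = 1.697 nats.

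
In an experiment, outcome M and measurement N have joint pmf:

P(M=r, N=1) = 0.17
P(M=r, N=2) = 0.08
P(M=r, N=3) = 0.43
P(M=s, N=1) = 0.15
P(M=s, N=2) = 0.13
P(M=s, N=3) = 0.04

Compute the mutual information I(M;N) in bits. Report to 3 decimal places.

Marginals: p(M) = (0.6800, 0.3200), p(N) = (0.3200, 0.2100, 0.4700).
I(M;N) = Σ p(x,y)·log₂[p(x,y)/(p(x)p(y))].
  (r,1): 0.17·log₂(0.7812) = -0.0605
  (r,2): 0.08·log₂(0.5602) = -0.0669
  (r,3): 0.43·log₂(1.3454) = 0.1841
  (s,1): 0.15·log₂(1.4648) = 0.0826
  (s,2): 0.13·log₂(1.9345) = 0.1238
  (s,3): 0.04·log₂(0.2660) = -0.0764
Sum = 0.187 bits.

0.187 bits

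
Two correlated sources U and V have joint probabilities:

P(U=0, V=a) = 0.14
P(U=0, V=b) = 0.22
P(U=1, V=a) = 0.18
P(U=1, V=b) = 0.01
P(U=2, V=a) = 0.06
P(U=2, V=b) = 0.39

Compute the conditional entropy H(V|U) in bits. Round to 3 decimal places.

Chain rule: H(V|U) = H(U,V) − H(U).
Marginals: p(U) = (0.3600, 0.1900, 0.4500), p(V) = (0.3800, 0.6200).
H(U,V) = 2.1628 bits; H(U) = 1.5042 bits.
H(V|U) = 2.1628 − 1.5042 = 0.659 bits.

0.659 bits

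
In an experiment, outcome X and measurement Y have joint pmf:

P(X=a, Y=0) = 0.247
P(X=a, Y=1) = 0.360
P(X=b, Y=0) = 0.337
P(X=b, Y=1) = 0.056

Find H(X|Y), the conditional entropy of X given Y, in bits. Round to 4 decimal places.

0.8111 bits

Chain rule: H(X|Y) = H(X,Y) − H(Y).
Marginals: p(X) = (0.6070, 0.3930), p(Y) = (0.5840, 0.4160).
H(X,Y) = 1.7906 bits; H(Y) = 0.9795 bits.
H(X|Y) = 1.7906 − 0.9795 = 0.8111 bits.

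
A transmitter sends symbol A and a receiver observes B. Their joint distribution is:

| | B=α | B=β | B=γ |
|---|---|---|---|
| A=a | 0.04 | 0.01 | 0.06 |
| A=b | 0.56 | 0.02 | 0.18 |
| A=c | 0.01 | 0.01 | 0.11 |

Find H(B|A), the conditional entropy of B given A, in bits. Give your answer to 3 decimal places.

0.972 bits

Chain rule: H(B|A) = H(A,B) − H(A).
Marginals: p(A) = (0.1100, 0.7600, 0.1300), p(B) = (0.6100, 0.0400, 0.3500).
H(A,B) = 2.0055 bits; H(A) = 1.0338 bits.
H(B|A) = 2.0055 − 1.0338 = 0.972 bits.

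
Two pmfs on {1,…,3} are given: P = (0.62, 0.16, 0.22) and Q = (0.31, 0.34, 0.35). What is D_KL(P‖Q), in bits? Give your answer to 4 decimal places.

D(P‖Q) = Σ p·log₂(p/q).
  0.62·log₂(0.62/0.31) = 0.62000
  0.16·log₂(0.16/0.34) = -0.17399
  0.22·log₂(0.22/0.35) = -0.14737
D(P‖Q) = 0.2986 bits.

0.2986 bits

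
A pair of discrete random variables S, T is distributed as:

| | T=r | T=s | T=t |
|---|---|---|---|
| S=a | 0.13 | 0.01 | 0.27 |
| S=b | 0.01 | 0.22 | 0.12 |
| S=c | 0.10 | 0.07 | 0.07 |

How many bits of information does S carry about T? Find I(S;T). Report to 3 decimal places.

0.340 bits

Marginals: p(S) = (0.4100, 0.3500, 0.2400), p(T) = (0.2400, 0.3000, 0.4600).
I(S;T) = Σ p(x,y)·log₂[p(x,y)/(p(x)p(y))].
  (a,r): 0.13·log₂(1.3211) = 0.0522
  (a,s): 0.01·log₂(0.0813) = -0.0362
  (a,t): 0.27·log₂(1.4316) = 0.1398
  (b,r): 0.01·log₂(0.1190) = -0.0307
  (b,s): 0.22·log₂(2.0952) = 0.2348
  (b,t): 0.12·log₂(0.7453) = -0.0509
  (c,r): 0.10·log₂(1.7361) = 0.0796
  (c,s): 0.07·log₂(0.9722) = -0.0028
  (c,t): 0.07·log₂(0.6341) = -0.0460
Sum = 0.340 bits.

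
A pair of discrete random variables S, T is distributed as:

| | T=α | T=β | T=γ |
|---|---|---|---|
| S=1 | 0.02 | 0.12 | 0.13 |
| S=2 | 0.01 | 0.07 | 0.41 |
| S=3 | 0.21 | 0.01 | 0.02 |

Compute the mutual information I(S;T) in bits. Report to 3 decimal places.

Marginals: p(S) = (0.2700, 0.4900, 0.2400), p(T) = (0.2400, 0.2000, 0.5600).
I(S;T) = H(S) + H(T) − H(S,T).
H(S) = 1.5084, H(T) = 1.4270, H(S,T) = 2.3771.
I(S;T) = 1.5084 + 1.4270 − 2.3771 = 0.558 bits.

0.558 bits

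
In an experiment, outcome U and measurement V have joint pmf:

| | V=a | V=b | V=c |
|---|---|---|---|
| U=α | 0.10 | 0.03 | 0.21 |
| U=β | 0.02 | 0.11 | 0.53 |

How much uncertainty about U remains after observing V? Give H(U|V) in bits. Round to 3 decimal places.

0.820 bits

Chain rule: H(U|V) = H(U,V) − H(V).
Marginals: p(U) = (0.3400, 0.6600), p(V) = (0.1200, 0.1400, 0.7400).
H(U,V) = 1.9054 bits; H(V) = 1.0856 bits.
H(U|V) = 1.9054 − 1.0856 = 0.820 bits.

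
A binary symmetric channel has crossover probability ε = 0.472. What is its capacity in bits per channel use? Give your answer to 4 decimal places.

0.0023 bits

Binary symmetric channel: C = 1 − h₂(ε) where h₂ is the binary entropy function.
h₂(0.472) = −0.472·log₂0.472 − 0.528·log₂0.528 = 0.9977.
C = 1 − 0.9977 = 0.0023 bits per channel use.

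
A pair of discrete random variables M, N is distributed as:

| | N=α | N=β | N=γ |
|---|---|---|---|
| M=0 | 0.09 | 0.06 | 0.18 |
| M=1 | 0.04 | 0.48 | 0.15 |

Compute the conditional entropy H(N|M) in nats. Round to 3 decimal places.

Marginals: p(M) = (0.3300, 0.6700), p(N) = (0.1300, 0.5400, 0.3300).
H(N|M) = Σ p(M) · H(N|M=·).
  M=0: p=0.3300, H(N|M=0) = 0.9949
  M=1: p=0.6700, H(N|M=1) = 0.7423
Weighted sum = 0.826 nats.

0.826 nats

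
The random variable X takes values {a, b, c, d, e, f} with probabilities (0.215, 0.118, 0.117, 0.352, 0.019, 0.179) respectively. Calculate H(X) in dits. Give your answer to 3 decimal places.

0.688 dits

H(X) = −Σ p·log₁₀ p.
  −(0.215)·log₁₀(0.215) = 0.1435
  −(0.118)·log₁₀(0.118) = 0.1095
  −(0.117)·log₁₀(0.117) = 0.1090
  −(0.352)·log₁₀(0.352) = 0.1596
  −(0.019)·log₁₀(0.019) = 0.0327
  −(0.179)·log₁₀(0.179) = 0.1337
Sum: 0.1435 + 0.1095 + 0.1090 + 0.1596 + 0.0327 + 0.1337 = 0.688 dits.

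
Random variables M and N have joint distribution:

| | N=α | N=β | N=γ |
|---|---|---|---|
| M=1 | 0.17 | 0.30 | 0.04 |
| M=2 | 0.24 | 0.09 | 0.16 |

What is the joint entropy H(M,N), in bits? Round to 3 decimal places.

H(M,N) = −Σ p(x,y)·log₂ p(x,y) over all 6 cells.
  cell (1,α): −0.17·log₂0.17 = 0.4346
  cell (1,β): −0.30·log₂0.30 = 0.5211
  cell (1,γ): −0.04·log₂0.04 = 0.1858
  cell (2,α): −0.24·log₂0.24 = 0.4941
  cell (2,β): −0.09·log₂0.09 = 0.3127
  cell (2,γ): −0.16·log₂0.16 = 0.4230
Sum = 2.371 bits.

2.371 bits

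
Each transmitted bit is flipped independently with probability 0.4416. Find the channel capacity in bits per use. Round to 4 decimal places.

Binary symmetric channel: C = 1 − h₂(ε) where h₂ is the binary entropy function.
h₂(0.4416) = −0.4416·log₂0.4416 − 0.5584·log₂0.5584 = 0.9901.
C = 1 − 0.9901 = 0.0099 bits per channel use.

0.0099 bits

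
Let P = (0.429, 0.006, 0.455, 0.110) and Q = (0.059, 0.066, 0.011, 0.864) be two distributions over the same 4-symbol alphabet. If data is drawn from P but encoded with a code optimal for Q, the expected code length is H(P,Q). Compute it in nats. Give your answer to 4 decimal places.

3.2985 nats

H(P,Q) = −Σ p·ln q.
  −0.429·ln(0.059) = 1.21416
  −0.006·ln(0.066) = 0.01631
  −0.455·ln(0.011) = 2.05199
  −0.110·ln(0.864) = 0.01608
H(P,Q) = 3.2985 nats.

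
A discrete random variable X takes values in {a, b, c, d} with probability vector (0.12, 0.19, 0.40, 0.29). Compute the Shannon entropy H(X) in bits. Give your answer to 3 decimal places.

1.869 bits

H(X) = −Σ p·log₂ p.
  −(0.12)·log₂(0.12) = 0.3671
  −(0.19)·log₂(0.19) = 0.4552
  −(0.40)·log₂(0.40) = 0.5288
  −(0.29)·log₂(0.29) = 0.5179
Sum: 0.3671 + 0.4552 + 0.5288 + 0.5179 = 1.869 bits.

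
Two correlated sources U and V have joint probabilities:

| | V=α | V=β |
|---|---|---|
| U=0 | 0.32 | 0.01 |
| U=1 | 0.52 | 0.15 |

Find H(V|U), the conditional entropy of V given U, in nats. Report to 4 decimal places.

Marginals: p(U) = (0.3300, 0.6700), p(V) = (0.8400, 0.1600).
H(V|U) = Σ p(U) · H(V|U=·).
  U=0: p=0.3300, H(V|U=0) = 0.1358
  U=1: p=0.6700, H(V|U=1) = 0.5318
Weighted sum = 0.4011 nats.

0.4011 nats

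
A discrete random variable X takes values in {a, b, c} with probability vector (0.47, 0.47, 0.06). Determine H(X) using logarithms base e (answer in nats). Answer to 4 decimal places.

0.8785 nats

H(X) = −Σ p·ln p.
  −(0.47)·ln(0.47) = 0.35486
  −(0.47)·ln(0.47) = 0.35486
  −(0.06)·ln(0.06) = 0.16880
Sum: 0.35486 + 0.35486 + 0.16880 = 0.8785 nats.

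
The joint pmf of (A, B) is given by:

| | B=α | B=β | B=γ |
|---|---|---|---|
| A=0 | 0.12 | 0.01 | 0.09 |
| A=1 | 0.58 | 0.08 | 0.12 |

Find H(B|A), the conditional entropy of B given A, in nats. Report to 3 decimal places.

Chain rule: H(B|A) = H(A,B) − H(A).
Marginals: p(A) = (0.2200, 0.7800), p(B) = (0.7000, 0.0900, 0.2100).
H(A,B) = 1.2896 nats; H(A) = 0.5269 nats.
H(B|A) = 1.2896 − 0.5269 = 0.763 nats.

0.763 nats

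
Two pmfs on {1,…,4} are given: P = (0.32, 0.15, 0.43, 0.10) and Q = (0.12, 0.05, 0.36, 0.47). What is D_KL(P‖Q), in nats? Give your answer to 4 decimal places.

0.4003 nats

D(P‖Q) = Σ p·ln(p/q).
  0.32·ln(0.32/0.12) = 0.31387
  0.15·ln(0.15/0.05) = 0.16479
  0.43·ln(0.43/0.36) = 0.07640
  0.10·ln(0.10/0.47) = -0.15476
D(P‖Q) = 0.4003 nats.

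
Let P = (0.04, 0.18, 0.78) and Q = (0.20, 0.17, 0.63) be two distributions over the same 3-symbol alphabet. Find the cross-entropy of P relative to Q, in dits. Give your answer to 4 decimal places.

0.3230 dits

H(P,Q) = −Σ p·log₁₀ q.
  −0.04·log₁₀(0.20) = 0.02796
  −0.18·log₁₀(0.17) = 0.13852
  −0.78·log₁₀(0.63) = 0.15651
H(P,Q) = 0.3230 dits.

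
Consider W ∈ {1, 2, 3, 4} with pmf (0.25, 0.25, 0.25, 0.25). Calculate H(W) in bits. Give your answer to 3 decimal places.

H(W) = −Σ p·log₂ p.
  −(0.25)·log₂(0.25) = 0.5000
  −(0.25)·log₂(0.25) = 0.5000
  −(0.25)·log₂(0.25) = 0.5000
  −(0.25)·log₂(0.25) = 0.5000
Sum: 0.5000 + 0.5000 + 0.5000 + 0.5000 = 2.000 bits.

2.000 bits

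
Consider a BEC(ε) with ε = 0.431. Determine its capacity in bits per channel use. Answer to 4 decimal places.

Binary erasure channel: capacity C = 1 − ε.
C = 1 − 0.431 = 0.5690 bits per channel use.

0.5690 bits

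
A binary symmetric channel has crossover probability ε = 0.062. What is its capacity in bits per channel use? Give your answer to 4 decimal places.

Binary symmetric channel: C = 1 − h₂(ε) where h₂ is the binary entropy function.
h₂(0.062) = −0.062·log₂0.062 − 0.938·log₂0.938 = 0.3353.
C = 1 − 0.3353 = 0.6647 bits per channel use.

0.6647 bits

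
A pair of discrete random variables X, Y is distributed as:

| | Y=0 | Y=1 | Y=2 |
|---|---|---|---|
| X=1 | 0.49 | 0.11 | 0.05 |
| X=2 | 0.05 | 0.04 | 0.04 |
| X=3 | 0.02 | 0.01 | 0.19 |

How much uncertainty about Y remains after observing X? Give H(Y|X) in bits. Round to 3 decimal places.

Marginals: p(X) = (0.6500, 0.1300, 0.2200), p(Y) = (0.5600, 0.1600, 0.2800).
H(Y|X) = Σ p(X) · H(Y|X=·).
  X=1: p=0.6500, H(Y|X=1) = 1.0257
  X=2: p=0.1300, H(Y|X=2) = 1.5766
  X=3: p=0.2200, H(Y|X=3) = 0.6999
Weighted sum = 1.026 bits.

1.026 bits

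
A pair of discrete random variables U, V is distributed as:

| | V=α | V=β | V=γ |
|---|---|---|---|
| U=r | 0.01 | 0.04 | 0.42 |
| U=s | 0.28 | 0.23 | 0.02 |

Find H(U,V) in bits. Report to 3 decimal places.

H(U,V) = −Σ p(x,y)·log₂ p(x,y) over all 6 cells.
  cell (r,α): −0.01·log₂0.01 = 0.0664
  cell (r,β): −0.04·log₂0.04 = 0.1858
  cell (r,γ): −0.42·log₂0.42 = 0.5256
  cell (s,α): −0.28·log₂0.28 = 0.5142
  cell (s,β): −0.23·log₂0.23 = 0.4877
  cell (s,γ): −0.02·log₂0.02 = 0.1129
Sum = 1.893 bits.

1.893 bits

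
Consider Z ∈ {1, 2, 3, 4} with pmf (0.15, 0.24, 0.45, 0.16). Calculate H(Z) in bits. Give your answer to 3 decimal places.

H(Z) = −Σ p·log₂ p.
  −(0.15)·log₂(0.15) = 0.4105
  −(0.24)·log₂(0.24) = 0.4941
  −(0.45)·log₂(0.45) = 0.5184
  −(0.16)·log₂(0.16) = 0.4230
Sum: 0.4105 + 0.4941 + 0.5184 + 0.4230 = 1.846 bits.

1.846 bits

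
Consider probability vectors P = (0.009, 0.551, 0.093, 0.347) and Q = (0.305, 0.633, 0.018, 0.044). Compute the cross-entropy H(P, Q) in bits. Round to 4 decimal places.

2.4816 bits

H(P,Q) = −Σ p·log₂ q.
  −0.009·log₂(0.305) = 0.01542
  −0.551·log₂(0.633) = 0.36351
  −0.093·log₂(0.018) = 0.53901
  −0.347·log₂(0.044) = 1.56370
H(P,Q) = 2.4816 bits.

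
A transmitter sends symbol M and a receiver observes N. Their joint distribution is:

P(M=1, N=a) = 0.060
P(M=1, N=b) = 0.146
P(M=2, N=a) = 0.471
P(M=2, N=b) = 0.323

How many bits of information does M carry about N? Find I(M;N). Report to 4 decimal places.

Marginals: p(M) = (0.2060, 0.7940), p(N) = (0.5310, 0.4690).
I(M;N) = Σ p(x,y)·log₂[p(x,y)/(p(x)p(y))].
  (1,a): 0.060·log₂(0.5485) = -0.05198
  (1,b): 0.146·log₂(1.5112) = 0.08697
  (2,a): 0.471·log₂(1.1171) = 0.07527
  (2,b): 0.323·log₂(0.8674) = -0.06630
Sum = 0.0440 bits.

0.0440 bits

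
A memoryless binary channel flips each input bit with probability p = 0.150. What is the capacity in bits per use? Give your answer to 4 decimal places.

0.3902 bits

Binary symmetric channel: C = 1 − h₂(ε) where h₂ is the binary entropy function.
h₂(0.150) = −0.150·log₂0.150 − 0.850·log₂0.850 = 0.6098.
C = 1 − 0.6098 = 0.3902 bits per channel use.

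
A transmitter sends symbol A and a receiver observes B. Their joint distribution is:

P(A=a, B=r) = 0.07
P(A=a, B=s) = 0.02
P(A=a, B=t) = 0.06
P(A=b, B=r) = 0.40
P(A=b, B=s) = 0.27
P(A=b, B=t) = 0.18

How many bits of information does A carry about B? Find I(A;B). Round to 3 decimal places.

Marginals: p(A) = (0.1500, 0.8500), p(B) = (0.4700, 0.2900, 0.2400).
I(A;B) = Σ p(x,y)·log₂[p(x,y)/(p(x)p(y))].
  (a,r): 0.07·log₂(0.9929) = -0.0007
  (a,s): 0.02·log₂(0.4598) = -0.0224
  (a,t): 0.06·log₂(1.6667) = 0.0442
  (b,r): 0.40·log₂(1.0013) = 0.0007
  (b,s): 0.27·log₂(1.0953) = 0.0355
  (b,t): 0.18·log₂(0.8824) = -0.0325
Sum = 0.025 bits.

0.025 bits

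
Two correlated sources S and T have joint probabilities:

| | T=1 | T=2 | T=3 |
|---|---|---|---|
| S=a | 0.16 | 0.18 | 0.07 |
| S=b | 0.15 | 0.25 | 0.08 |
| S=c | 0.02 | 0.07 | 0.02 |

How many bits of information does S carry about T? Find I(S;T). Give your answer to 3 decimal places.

Marginals: p(S) = (0.4100, 0.4800, 0.1100), p(T) = (0.3300, 0.5000, 0.1700).
I(S;T) = H(S) + H(T) − H(S,T).
H(S) = 1.3859, H(T) = 1.4624, H(S,T) = 2.8332.
I(S;T) = 1.3859 + 1.4624 − 2.8332 = 0.015 bits.

0.015 bits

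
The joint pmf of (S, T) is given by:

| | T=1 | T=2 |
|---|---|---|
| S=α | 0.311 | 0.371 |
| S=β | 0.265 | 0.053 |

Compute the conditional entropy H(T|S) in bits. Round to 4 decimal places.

0.8849 bits

Chain rule: H(T|S) = H(S,T) − H(S).
Marginals: p(S) = (0.6820, 0.3180), p(T) = (0.5760, 0.4240).
H(S,T) = 1.7871 bits; H(S) = 0.9022 bits.
H(T|S) = 1.7871 − 0.9022 = 0.8849 bits.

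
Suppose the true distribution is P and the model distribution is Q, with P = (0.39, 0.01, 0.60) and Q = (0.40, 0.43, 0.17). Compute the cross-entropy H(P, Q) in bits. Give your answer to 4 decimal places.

2.0616 bits

H(P,Q) = −Σ p·log₂ q.
  −0.39·log₂(0.40) = 0.51555
  −0.01·log₂(0.43) = 0.01218
  −0.60·log₂(0.17) = 1.53384
H(P,Q) = 2.0616 bits.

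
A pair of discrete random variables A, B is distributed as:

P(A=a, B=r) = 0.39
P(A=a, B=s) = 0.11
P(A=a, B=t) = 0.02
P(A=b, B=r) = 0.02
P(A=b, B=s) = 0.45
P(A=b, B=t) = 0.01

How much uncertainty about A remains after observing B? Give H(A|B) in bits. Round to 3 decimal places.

0.543 bits

Chain rule: H(A|B) = H(A,B) − H(B).
Marginals: p(A) = (0.5200, 0.4800), p(B) = (0.4100, 0.5600, 0.0300).
H(A,B) = 1.6907 bits; H(B) = 1.1476 bits.
H(A|B) = 1.6907 − 1.1476 = 0.543 bits.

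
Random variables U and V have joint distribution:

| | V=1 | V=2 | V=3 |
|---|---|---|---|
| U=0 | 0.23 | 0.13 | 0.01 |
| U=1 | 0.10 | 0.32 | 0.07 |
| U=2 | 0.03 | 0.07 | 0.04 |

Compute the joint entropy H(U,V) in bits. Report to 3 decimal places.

2.670 bits

H(U,V) = −Σ p(x,y)·log₂ p(x,y) over all 9 cells.
  cell (0,1): −0.23·log₂0.23 = 0.4877
  cell (0,2): −0.13·log₂0.13 = 0.3826
  cell (0,3): −0.01·log₂0.01 = 0.0664
  cell (1,1): −0.10·log₂0.10 = 0.3322
  cell (1,2): −0.32·log₂0.32 = 0.5260
  cell (1,3): −0.07·log₂0.07 = 0.2686
  cell (2,1): −0.03·log₂0.03 = 0.1518
  cell (2,2): −0.07·log₂0.07 = 0.2686
  cell (2,3): −0.04·log₂0.04 = 0.1858
Sum = 2.670 bits.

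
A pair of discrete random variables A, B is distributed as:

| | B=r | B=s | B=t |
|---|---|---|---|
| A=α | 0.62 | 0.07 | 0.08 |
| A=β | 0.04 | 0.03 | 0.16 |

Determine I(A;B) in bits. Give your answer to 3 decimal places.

Marginals: p(A) = (0.7700, 0.2300), p(B) = (0.6600, 0.1000, 0.2400).
I(A;B) = Σ p(x,y)·log₂[p(x,y)/(p(x)p(y))].
  (α,r): 0.62·log₂(1.2200) = 0.1779
  (α,s): 0.07·log₂(0.9091) = -0.0096
  (α,t): 0.08·log₂(0.4329) = -0.0966
  (β,r): 0.04·log₂(0.2635) = -0.0770
  (β,s): 0.03·log₂(1.3043) = 0.0115
  (β,t): 0.16·log₂(2.8986) = 0.2457
Sum = 0.252 bits.

0.252 bits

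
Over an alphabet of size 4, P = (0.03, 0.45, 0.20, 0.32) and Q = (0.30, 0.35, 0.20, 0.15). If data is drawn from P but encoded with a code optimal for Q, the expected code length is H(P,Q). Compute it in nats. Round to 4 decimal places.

1.4375 nats

H(P,Q) = −Σ p·ln q.
  −0.03·ln(0.30) = 0.03612
  −0.45·ln(0.35) = 0.47242
  −0.20·ln(0.20) = 0.32189
  −0.32·ln(0.15) = 0.60708
H(P,Q) = 1.4375 nats.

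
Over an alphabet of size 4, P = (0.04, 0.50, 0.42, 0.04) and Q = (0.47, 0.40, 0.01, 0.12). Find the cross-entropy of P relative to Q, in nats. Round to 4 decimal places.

H(P,Q) = −Σ p·ln q.
  −0.04·ln(0.47) = 0.03020
  −0.50·ln(0.40) = 0.45815
  −0.42·ln(0.01) = 1.93417
  −0.04·ln(0.12) = 0.08481
H(P,Q) = 2.5073 nats.

2.5073 nats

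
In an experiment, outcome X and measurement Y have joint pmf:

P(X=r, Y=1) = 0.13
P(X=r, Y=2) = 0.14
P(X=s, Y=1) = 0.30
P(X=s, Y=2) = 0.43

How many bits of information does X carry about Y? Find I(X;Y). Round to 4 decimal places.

Marginals: p(X) = (0.2700, 0.7300), p(Y) = (0.4300, 0.5700).
I(X;Y) = H(X) + H(Y) − H(X,Y).
H(X) = 0.8415, H(Y) = 0.9858, H(X,Y) = 1.8244.
I(X;Y) = 0.8415 + 0.9858 − 1.8244 = 0.0029 bits.

0.0029 bits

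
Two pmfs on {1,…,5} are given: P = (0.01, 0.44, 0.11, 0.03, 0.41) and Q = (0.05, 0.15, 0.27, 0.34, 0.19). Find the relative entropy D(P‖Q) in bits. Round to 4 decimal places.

D(P‖Q) = Σ p·log₂(p/q).
  0.01·log₂(0.01/0.05) = -0.02322
  0.44·log₂(0.44/0.15) = 0.68312
  0.11·log₂(0.11/0.27) = -0.14250
  0.03·log₂(0.03/0.34) = -0.10508
  0.41·log₂(0.41/0.19) = 0.45495
D(P‖Q) = 0.8673 bits.

0.8673 bits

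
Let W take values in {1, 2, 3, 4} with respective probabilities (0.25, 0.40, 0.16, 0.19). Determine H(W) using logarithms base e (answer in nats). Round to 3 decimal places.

H(W) = −Σ p·ln p.
  −(0.25)·ln(0.25) = 0.3466
  −(0.40)·ln(0.40) = 0.3665
  −(0.16)·ln(0.16) = 0.2932
  −(0.19)·ln(0.19) = 0.3155
Sum: 0.3466 + 0.3665 + 0.2932 + 0.3155 = 1.322 nats.

1.322 nats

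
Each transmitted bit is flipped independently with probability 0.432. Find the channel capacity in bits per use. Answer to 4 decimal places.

0.0134 bits

Binary symmetric channel: C = 1 − h₂(ε) where h₂ is the binary entropy function.
h₂(0.432) = −0.432·log₂0.432 − 0.568·log₂0.568 = 0.9866.
C = 1 − 0.9866 = 0.0134 bits per channel use.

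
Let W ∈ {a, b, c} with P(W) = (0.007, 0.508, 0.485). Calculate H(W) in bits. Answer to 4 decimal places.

H(W) = −Σ p·log₂ p.
  −(0.007)·log₂(0.007) = 0.05011
  −(0.508)·log₂(0.508) = 0.49637
  −(0.485)·log₂(0.485) = 0.50631
Sum: 0.05011 + 0.49637 + 0.50631 = 1.0528 bits.

1.0528 bits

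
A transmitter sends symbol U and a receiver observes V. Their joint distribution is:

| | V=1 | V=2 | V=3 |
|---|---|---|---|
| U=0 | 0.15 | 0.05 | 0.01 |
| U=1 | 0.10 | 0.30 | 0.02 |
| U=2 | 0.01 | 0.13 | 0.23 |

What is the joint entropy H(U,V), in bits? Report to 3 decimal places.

2.596 bits

H(U,V) = −Σ p(x,y)·log₂ p(x,y) over all 9 cells.
  cell (0,1): −0.15·log₂0.15 = 0.4105
  cell (0,2): −0.05·log₂0.05 = 0.2161
  cell (0,3): −0.01·log₂0.01 = 0.0664
  cell (1,1): −0.10·log₂0.10 = 0.3322
  cell (1,2): −0.30·log₂0.30 = 0.5211
  cell (1,3): −0.02·log₂0.02 = 0.1129
  cell (2,1): −0.01·log₂0.01 = 0.0664
  cell (2,2): −0.13·log₂0.13 = 0.3826
  cell (2,3): −0.23·log₂0.23 = 0.4877
Sum = 2.596 bits.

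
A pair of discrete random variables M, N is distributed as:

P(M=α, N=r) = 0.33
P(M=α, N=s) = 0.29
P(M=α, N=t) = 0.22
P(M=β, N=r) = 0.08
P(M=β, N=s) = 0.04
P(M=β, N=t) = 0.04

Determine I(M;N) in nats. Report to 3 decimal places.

0.004 nats

Marginals: p(M) = (0.8400, 0.1600), p(N) = (0.4100, 0.3300, 0.2600).
I(M;N) = Σ p(x,y)·ln[p(x,y)/(p(x)p(y))].
  (α,r): 0.33·ln(0.9582) = -0.0141
  (α,s): 0.29·ln(1.0462) = 0.0131
  (α,t): 0.22·ln(1.0073) = 0.0016
  (β,r): 0.08·ln(1.2195) = 0.0159
  (β,s): 0.04·ln(0.7576) = -0.0111
  (β,t): 0.04·ln(0.9615) = -0.0016
Sum = 0.004 nats.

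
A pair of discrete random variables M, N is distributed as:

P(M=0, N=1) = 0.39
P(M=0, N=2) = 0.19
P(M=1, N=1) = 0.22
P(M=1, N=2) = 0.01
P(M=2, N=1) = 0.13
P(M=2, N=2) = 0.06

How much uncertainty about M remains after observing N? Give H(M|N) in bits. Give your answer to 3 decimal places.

1.331 bits

Marginals: p(M) = (0.5800, 0.2300, 0.1900), p(N) = (0.7400, 0.2600).
H(M|N) = Σ p(N) · H(M|N=·).
  N=1: p=0.7400, H(M|N=1) = 1.4480
  N=2: p=0.2600, H(M|N=2) = 0.9997
Weighted sum = 1.331 bits.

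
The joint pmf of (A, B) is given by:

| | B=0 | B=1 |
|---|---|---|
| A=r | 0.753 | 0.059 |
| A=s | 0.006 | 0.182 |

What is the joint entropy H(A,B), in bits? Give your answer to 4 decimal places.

1.0407 bits

H(A,B) = −Σ p(x,y)·log₂ p(x,y) over all 4 cells.
  cell (r,0): −0.753·log₂0.753 = 0.30819
  cell (r,1): −0.059·log₂0.059 = 0.24091
  cell (s,0): −0.006·log₂0.006 = 0.04428
  cell (s,1): −0.182·log₂0.182 = 0.44735
Sum = 1.0407 bits.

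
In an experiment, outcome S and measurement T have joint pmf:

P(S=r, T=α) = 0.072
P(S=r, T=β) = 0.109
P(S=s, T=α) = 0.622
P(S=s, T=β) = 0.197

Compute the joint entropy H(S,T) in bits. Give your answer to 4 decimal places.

1.5096 bits

H(S,T) = −Σ p(x,y)·log₂ p(x,y) over all 4 cells.
  cell (r,α): −0.072·log₂0.072 = 0.27330
  cell (r,β): −0.109·log₂0.109 = 0.34854
  cell (s,α): −0.622·log₂0.622 = 0.42608
  cell (s,β): −0.197·log₂0.197 = 0.46172
Sum = 1.5096 bits.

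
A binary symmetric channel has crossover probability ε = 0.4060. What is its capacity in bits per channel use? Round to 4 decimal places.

0.0256 bits

Binary symmetric channel: C = 1 − h₂(ε) where h₂ is the binary entropy function.
h₂(0.4060) = −0.4060·log₂0.4060 − 0.5940·log₂0.5940 = 0.9744.
C = 1 − 0.9744 = 0.0256 bits per channel use.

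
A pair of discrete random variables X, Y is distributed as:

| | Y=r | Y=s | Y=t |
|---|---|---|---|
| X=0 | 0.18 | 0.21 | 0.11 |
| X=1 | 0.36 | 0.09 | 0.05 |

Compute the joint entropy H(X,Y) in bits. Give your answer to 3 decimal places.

2.328 bits

H(X,Y) = −Σ p(x,y)·log₂ p(x,y) over all 6 cells.
  cell (0,r): −0.18·log₂0.18 = 0.4453
  cell (0,s): −0.21·log₂0.21 = 0.4728
  cell (0,t): −0.11·log₂0.11 = 0.3503
  cell (1,r): −0.36·log₂0.36 = 0.5306
  cell (1,s): −0.09·log₂0.09 = 0.3127
  cell (1,t): −0.05·log₂0.05 = 0.2161
Sum = 2.328 bits.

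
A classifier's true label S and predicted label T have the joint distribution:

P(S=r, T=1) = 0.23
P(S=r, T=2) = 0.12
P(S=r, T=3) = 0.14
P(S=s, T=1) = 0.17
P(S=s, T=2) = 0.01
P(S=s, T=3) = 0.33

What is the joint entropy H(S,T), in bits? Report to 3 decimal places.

H(S,T) = −Σ p(x,y)·log₂ p(x,y) over all 6 cells.
  cell (r,1): −0.23·log₂0.23 = 0.4877
  cell (r,2): −0.12·log₂0.12 = 0.3671
  cell (r,3): −0.14·log₂0.14 = 0.3971
  cell (s,1): −0.17·log₂0.17 = 0.4346
  cell (s,2): −0.01·log₂0.01 = 0.0664
  cell (s,3): −0.33·log₂0.33 = 0.5278
Sum = 2.281 bits.

2.281 bits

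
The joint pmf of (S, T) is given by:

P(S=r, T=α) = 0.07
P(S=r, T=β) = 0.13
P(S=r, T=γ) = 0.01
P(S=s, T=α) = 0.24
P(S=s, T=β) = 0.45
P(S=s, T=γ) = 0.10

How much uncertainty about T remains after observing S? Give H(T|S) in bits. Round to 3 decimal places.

1.321 bits

Chain rule: H(T|S) = H(S,T) − H(S).
Marginals: p(S) = (0.2100, 0.7900), p(T) = (0.3100, 0.5800, 0.1100).
H(S,T) = 2.0624 bits; H(S) = 0.7415 bits.
H(T|S) = 2.0624 − 0.7415 = 1.321 bits.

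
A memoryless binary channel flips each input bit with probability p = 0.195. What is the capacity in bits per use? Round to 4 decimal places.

Binary symmetric channel: C = 1 − h₂(ε) where h₂ is the binary entropy function.
h₂(0.195) = −0.195·log₂0.195 − 0.805·log₂0.805 = 0.7118.
C = 1 − 0.7118 = 0.2882 bits per channel use.

0.2882 bits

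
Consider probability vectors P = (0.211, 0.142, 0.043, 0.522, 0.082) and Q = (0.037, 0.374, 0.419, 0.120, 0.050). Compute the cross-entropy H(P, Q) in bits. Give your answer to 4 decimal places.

H(P,Q) = −Σ p·log₂ q.
  −0.211·log₂(0.037) = 1.00359
  −0.142·log₂(0.374) = 0.20148
  −0.043·log₂(0.419) = 0.05396
  −0.522·log₂(0.120) = 1.59674
  −0.082·log₂(0.050) = 0.35440
H(P,Q) = 3.2102 bits.

3.2102 bits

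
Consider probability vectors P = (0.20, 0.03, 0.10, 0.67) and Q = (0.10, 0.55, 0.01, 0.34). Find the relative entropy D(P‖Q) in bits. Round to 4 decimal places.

1.0620 bits

D(P‖Q) = Σ p·log₂(p/q).
  0.20·log₂(0.20/0.10) = 0.20000
  0.03·log₂(0.03/0.55) = -0.12589
  0.10·log₂(0.10/0.01) = 0.33219
  0.67·log₂(0.67/0.34) = 0.65568
D(P‖Q) = 1.0620 bits.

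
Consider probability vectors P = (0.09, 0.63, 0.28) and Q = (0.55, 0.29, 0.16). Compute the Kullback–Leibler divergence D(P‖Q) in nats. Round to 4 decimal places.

0.4826 nats

D(P‖Q) = Σ p·ln(p/q).
  0.09·ln(0.09/0.55) = -0.16291
  0.63·ln(0.63/0.29) = 0.48878
  0.28·ln(0.28/0.16) = 0.15669
D(P‖Q) = 0.4826 nats.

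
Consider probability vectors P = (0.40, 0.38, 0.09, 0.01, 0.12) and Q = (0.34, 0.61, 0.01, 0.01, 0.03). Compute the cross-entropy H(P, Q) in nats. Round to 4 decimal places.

1.5007 nats

H(P,Q) = −Σ p·ln q.
  −0.40·ln(0.34) = 0.43152
  −0.38·ln(0.61) = 0.18783
  −0.09·ln(0.01) = 0.41447
  −0.01·ln(0.01) = 0.04605
  −0.12·ln(0.03) = 0.42079
H(P,Q) = 1.5007 nats.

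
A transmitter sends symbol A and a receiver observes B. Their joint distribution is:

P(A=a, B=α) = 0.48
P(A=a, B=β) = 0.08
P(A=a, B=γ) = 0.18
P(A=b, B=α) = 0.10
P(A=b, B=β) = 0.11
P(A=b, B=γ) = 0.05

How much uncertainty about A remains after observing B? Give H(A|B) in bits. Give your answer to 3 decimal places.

Marginals: p(A) = (0.7400, 0.2600), p(B) = (0.5800, 0.1900, 0.2300).
H(A|B) = Σ p(B) · H(A|B=·).
  B=α: p=0.5800, H(A|B=α) = 0.6632
  B=β: p=0.1900, H(A|B=β) = 0.9819
  B=γ: p=0.2300, H(A|B=γ) = 0.7554
Weighted sum = 0.745 bits.

0.745 bits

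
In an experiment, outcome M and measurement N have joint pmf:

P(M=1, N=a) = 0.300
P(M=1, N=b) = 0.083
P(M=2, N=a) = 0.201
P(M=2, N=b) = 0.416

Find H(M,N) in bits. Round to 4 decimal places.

H(M,N) = −Σ p(x,y)·log₂ p(x,y) over all 4 cells.
  cell (1,a): −0.300·log₂0.300 = 0.52109
  cell (1,b): −0.083·log₂0.083 = 0.29803
  cell (2,a): −0.201·log₂0.201 = 0.46526
  cell (2,b): −0.416·log₂0.416 = 0.52638
Sum = 1.8108 bits.

1.8108 bits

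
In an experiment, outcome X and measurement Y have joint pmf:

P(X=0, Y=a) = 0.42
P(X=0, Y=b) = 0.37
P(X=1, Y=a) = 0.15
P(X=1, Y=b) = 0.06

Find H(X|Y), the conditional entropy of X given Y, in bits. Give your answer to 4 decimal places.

Marginals: p(X) = (0.7900, 0.2100), p(Y) = (0.5700, 0.4300).
H(X|Y) = Σ p(Y) · H(X|Y=·).
  Y=a: p=0.5700, H(X|Y=a) = 0.8315
  Y=b: p=0.4300, H(X|Y=b) = 0.5830
Weighted sum = 0.7246 bits.

0.7246 bits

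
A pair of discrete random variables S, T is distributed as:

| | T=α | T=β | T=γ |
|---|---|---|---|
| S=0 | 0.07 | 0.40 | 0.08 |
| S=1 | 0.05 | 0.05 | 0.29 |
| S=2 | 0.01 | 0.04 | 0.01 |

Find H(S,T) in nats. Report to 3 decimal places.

1.634 nats

H(S,T) = −Σ p(x,y)·ln p(x,y) over all 9 cells.
  cell (0,α): −0.07·ln0.07 = 0.1861
  cell (0,β): −0.40·ln0.40 = 0.3665
  cell (0,γ): −0.08·ln0.08 = 0.2021
  cell (1,α): −0.05·ln0.05 = 0.1498
  cell (1,β): −0.05·ln0.05 = 0.1498
  cell (1,γ): −0.29·ln0.29 = 0.3590
  cell (2,α): −0.01·ln0.01 = 0.0461
  cell (2,β): −0.04·ln0.04 = 0.1288
  cell (2,γ): −0.01·ln0.01 = 0.0461
Sum = 1.634 nats.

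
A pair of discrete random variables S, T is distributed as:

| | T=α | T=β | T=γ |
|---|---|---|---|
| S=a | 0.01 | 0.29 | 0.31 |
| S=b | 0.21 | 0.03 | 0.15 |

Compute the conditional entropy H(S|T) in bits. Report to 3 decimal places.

Marginals: p(S) = (0.6100, 0.3900), p(T) = (0.2200, 0.3200, 0.4600).
H(S|T) = Σ p(T) · H(S|T=·).
  T=α: p=0.2200, H(S|T=α) = 0.2668
  T=β: p=0.3200, H(S|T=β) = 0.4489
  T=γ: p=0.4600, H(S|T=γ) = 0.9109
Weighted sum = 0.621 bits.

0.621 bits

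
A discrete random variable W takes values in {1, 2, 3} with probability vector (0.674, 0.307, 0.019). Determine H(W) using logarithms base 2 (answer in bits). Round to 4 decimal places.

1.0153 bits

H(W) = −Σ p·log₂ p.
  −(0.674)·log₂(0.674) = 0.38363
  −(0.307)·log₂(0.307) = 0.52303
  −(0.019)·log₂(0.019) = 0.10864
Sum: 0.38363 + 0.52303 + 0.10864 = 1.0153 bits.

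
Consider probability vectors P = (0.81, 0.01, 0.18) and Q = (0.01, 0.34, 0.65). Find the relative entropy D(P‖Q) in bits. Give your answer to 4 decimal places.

4.7510 bits

D(P‖Q) = Σ p·log₂(p/q).
  0.81·log₂(0.81/0.01) = 5.13528
  0.01·log₂(0.01/0.34) = -0.05087
  0.18·log₂(0.18/0.65) = -0.33344
D(P‖Q) = 4.7510 bits.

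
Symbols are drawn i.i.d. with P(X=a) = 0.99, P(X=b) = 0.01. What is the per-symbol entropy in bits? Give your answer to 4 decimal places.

0.0808 bits

H(X) = −Σ p·log₂ p.
  −(0.99)·log₂(0.99) = 0.01435
  −(0.01)·log₂(0.01) = 0.06644
Sum: 0.01435 + 0.06644 = 0.0808 bits.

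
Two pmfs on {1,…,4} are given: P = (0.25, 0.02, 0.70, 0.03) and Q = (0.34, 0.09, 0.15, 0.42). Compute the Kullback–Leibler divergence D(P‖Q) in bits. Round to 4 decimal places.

1.2872 bits

D(P‖Q) = Σ p·log₂(p/q).
  0.25·log₂(0.25/0.34) = -0.11090
  0.02·log₂(0.02/0.09) = -0.04340
  0.70·log₂(0.70/0.15) = 1.55567
  0.03·log₂(0.03/0.42) = -0.11422
D(P‖Q) = 1.2872 bits.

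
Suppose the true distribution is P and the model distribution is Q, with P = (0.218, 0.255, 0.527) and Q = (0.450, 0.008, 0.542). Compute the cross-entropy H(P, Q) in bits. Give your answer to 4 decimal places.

H(P,Q) = −Σ p·log₂ q.
  −0.218·log₂(0.450) = 0.25114
  −0.255·log₂(0.008) = 1.77627
  −0.527·log₂(0.542) = 0.46568
H(P,Q) = 2.4931 bits.

2.4931 bits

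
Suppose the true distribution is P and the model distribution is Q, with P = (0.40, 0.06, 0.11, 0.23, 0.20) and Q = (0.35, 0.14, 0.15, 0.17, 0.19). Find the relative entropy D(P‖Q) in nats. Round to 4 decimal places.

0.0482 nats

D(P‖Q) = Σ p·ln(p/q).
  0.40·ln(0.40/0.35) = 0.05341
  0.06·ln(0.06/0.14) = -0.05084
  0.11·ln(0.11/0.15) = -0.03412
  0.23·ln(0.23/0.17) = 0.06952
  0.20·ln(0.20/0.19) = 0.01026
D(P‖Q) = 0.0482 nats.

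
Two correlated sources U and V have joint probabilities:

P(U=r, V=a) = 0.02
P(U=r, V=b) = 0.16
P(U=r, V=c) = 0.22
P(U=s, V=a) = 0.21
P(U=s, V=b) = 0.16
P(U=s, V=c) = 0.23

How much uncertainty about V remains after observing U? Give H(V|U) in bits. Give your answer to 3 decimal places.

Chain rule: H(V|U) = H(U,V) − H(U).
Marginals: p(U) = (0.4000, 0.6000), p(V) = (0.2300, 0.3200, 0.4500).
H(U,V) = 2.4000 bits; H(U) = 0.9710 bits.
H(V|U) = 2.4000 − 0.9710 = 1.429 bits.

1.429 bits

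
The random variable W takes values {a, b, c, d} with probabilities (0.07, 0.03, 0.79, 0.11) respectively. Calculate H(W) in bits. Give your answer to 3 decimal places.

H(W) = −Σ p·log₂ p.
  −(0.07)·log₂(0.07) = 0.2686
  −(0.03)·log₂(0.03) = 0.1518
  −(0.79)·log₂(0.79) = 0.2687
  −(0.11)·log₂(0.11) = 0.3503
Sum: 0.2686 + 0.1518 + 0.2687 + 0.3503 = 1.039 bits.

1.039 bits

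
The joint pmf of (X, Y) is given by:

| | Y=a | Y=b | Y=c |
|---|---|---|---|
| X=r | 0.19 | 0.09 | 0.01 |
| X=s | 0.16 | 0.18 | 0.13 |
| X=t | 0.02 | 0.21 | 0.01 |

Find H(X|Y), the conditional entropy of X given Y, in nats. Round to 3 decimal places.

Chain rule: H(X|Y) = H(X,Y) − H(Y).
Marginals: p(X) = (0.2900, 0.4700, 0.2400), p(Y) = (0.3700, 0.4800, 0.1500).
H(X,Y) = 1.8974 nats; H(Y) = 1.0047 nats.
H(X|Y) = 1.8974 − 1.0047 = 0.893 nats.

0.893 nats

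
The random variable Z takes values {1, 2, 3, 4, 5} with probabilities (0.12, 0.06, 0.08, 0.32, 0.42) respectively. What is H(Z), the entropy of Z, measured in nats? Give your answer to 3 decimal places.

H(Z) = −Σ p·ln p.
  −(0.12)·ln(0.12) = 0.2544
  −(0.06)·ln(0.06) = 0.1688
  −(0.08)·ln(0.08) = 0.2021
  −(0.32)·ln(0.32) = 0.3646
  −(0.42)·ln(0.42) = 0.3644
Sum: 0.2544 + 0.1688 + 0.2021 + 0.3646 + 0.3644 = 1.354 nats.

1.354 nats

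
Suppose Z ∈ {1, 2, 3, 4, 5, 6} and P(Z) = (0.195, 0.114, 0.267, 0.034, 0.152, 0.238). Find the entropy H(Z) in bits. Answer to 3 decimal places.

2.398 bits

H(Z) = −Σ p·log₂ p.
  −(0.195)·log₂(0.195) = 0.4599
  −(0.114)·log₂(0.114) = 0.3571
  −(0.267)·log₂(0.267) = 0.5087
  −(0.034)·log₂(0.034) = 0.1659
  −(0.152)·log₂(0.152) = 0.4131
  −(0.238)·log₂(0.238) = 0.4929
Sum: 0.4599 + 0.3571 + 0.5087 + 0.1659 + 0.4131 + 0.4929 = 2.398 bits.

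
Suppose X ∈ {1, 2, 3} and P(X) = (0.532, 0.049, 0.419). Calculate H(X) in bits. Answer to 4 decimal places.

1.2234 bits

H(X) = −Σ p·log₂ p.
  −(0.532)·log₂(0.532) = 0.48439
  −(0.049)·log₂(0.049) = 0.21320
  −(0.419)·log₂(0.419) = 0.52584
Sum: 0.48439 + 0.21320 + 0.52584 = 1.2234 bits.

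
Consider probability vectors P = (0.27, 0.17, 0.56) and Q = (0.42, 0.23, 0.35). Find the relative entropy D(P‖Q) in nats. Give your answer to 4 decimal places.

D(P‖Q) = Σ p·ln(p/q).
  0.27·ln(0.27/0.42) = -0.11929
  0.17·ln(0.17/0.23) = -0.05139
  0.56·ln(0.56/0.35) = 0.26320
D(P‖Q) = 0.0925 nats.

0.0925 nats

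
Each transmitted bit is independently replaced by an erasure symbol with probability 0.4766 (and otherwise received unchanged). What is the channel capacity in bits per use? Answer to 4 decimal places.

0.5234 bits

Binary erasure channel: capacity C = 1 − ε.
C = 1 − 0.4766 = 0.5234 bits per channel use.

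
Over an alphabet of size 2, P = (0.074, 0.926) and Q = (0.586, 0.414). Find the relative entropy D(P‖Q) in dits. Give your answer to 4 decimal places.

0.2572 dits

D(P‖Q) = Σ p·log₁₀(p/q).
  0.074·log₁₀(0.074/0.586) = -0.06650
  0.926·log₁₀(0.926/0.414) = 0.32374
D(P‖Q) = 0.2572 dits.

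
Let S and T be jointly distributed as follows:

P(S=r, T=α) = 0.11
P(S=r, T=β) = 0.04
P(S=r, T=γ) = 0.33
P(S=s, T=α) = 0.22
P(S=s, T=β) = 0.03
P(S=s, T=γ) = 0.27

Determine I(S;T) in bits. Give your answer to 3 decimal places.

Marginals: p(S) = (0.4800, 0.5200), p(T) = (0.3300, 0.0700, 0.6000).
I(S;T) = Σ p(x,y)·log₂[p(x,y)/(p(x)p(y))].
  (r,α): 0.11·log₂(0.6944) = -0.0579
  (r,β): 0.04·log₂(1.1905) = 0.0101
  (r,γ): 0.33·log₂(1.1458) = 0.0648
  (s,α): 0.22·log₂(1.2821) = 0.0789
  (s,β): 0.03·log₂(0.8242) = -0.0084
  (s,γ): 0.27·log₂(0.8654) = -0.0563
Sum = 0.031 bits.

0.031 bits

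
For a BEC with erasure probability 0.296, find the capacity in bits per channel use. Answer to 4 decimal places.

Binary erasure channel: capacity C = 1 − ε.
C = 1 − 0.296 = 0.7040 bits per channel use.

0.7040 bits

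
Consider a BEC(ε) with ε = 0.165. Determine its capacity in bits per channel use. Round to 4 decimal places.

Binary erasure channel: capacity C = 1 − ε.
C = 1 − 0.165 = 0.8350 bits per channel use.

0.8350 bits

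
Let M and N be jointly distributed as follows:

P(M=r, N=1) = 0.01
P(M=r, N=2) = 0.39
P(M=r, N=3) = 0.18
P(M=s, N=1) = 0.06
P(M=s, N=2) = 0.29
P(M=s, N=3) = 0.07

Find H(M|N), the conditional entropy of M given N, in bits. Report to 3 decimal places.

0.925 bits

Chain rule: H(M|N) = H(M,N) − H(N).
Marginals: p(M) = (0.5800, 0.4200), p(N) = (0.0700, 0.6800, 0.2500).
H(M,N) = 2.0715 bits; H(N) = 1.1469 bits.
H(M|N) = 2.0715 − 1.1469 = 0.925 bits.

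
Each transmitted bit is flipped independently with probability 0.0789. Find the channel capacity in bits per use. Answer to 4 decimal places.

Binary symmetric channel: C = 1 − h₂(ε) where h₂ is the binary entropy function.
h₂(0.0789) = −0.0789·log₂0.0789 − 0.9211·log₂0.9211 = 0.3983.
C = 1 − 0.3983 = 0.6017 bits per channel use.

0.6017 bits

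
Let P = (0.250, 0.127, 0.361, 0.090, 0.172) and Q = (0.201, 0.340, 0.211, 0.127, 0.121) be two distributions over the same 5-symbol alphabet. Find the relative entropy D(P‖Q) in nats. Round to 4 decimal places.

D(P‖Q) = Σ p·ln(p/q).
  0.250·ln(0.250/0.201) = 0.05454
  0.127·ln(0.127/0.340) = -0.12506
  0.361·ln(0.361/0.211) = 0.19386
  0.090·ln(0.090/0.127) = -0.03099
  0.172·ln(0.172/0.121) = 0.06049
D(P‖Q) = 0.1528 nats.

0.1528 nats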